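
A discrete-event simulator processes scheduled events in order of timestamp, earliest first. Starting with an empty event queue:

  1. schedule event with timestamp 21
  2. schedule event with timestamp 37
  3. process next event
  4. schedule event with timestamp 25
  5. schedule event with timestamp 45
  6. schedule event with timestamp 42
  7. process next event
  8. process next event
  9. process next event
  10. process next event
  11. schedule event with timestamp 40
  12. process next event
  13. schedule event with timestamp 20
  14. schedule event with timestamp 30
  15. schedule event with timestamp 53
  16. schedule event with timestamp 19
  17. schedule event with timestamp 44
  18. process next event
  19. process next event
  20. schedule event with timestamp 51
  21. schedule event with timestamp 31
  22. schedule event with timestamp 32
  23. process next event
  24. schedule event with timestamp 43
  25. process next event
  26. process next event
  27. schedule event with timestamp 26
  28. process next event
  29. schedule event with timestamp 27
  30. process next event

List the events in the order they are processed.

insert 21 → {21}
insert 37 → {21, 37}
process next event → 21; now {37}
insert 25 → {25, 37}
insert 45 → {25, 37, 45}
insert 42 → {25, 37, 42, 45}
process next event → 25; now {37, 42, 45}
process next event → 37; now {42, 45}
process next event → 42; now {45}
process next event → 45; now {}
insert 40 → {40}
process next event → 40; now {}
insert 20 → {20}
insert 30 → {20, 30}
insert 53 → {20, 30, 53}
insert 19 → {19, 20, 30, 53}
insert 44 → {19, 20, 30, 44, 53}
process next event → 19; now {20, 30, 44, 53}
process next event → 20; now {30, 44, 53}
insert 51 → {30, 44, 51, 53}
insert 31 → {30, 31, 44, 51, 53}
insert 32 → {30, 31, 32, 44, 51, 53}
process next event → 30; now {31, 32, 44, 51, 53}
insert 43 → {31, 32, 43, 44, 51, 53}
process next event → 31; now {32, 43, 44, 51, 53}
process next event → 32; now {43, 44, 51, 53}
insert 26 → {26, 43, 44, 51, 53}
process next event → 26; now {43, 44, 51, 53}
insert 27 → {27, 43, 44, 51, 53}
process next event → 27; now {43, 44, 51, 53}

[21, 25, 37, 42, 45, 40, 19, 20, 30, 31, 32, 26, 27]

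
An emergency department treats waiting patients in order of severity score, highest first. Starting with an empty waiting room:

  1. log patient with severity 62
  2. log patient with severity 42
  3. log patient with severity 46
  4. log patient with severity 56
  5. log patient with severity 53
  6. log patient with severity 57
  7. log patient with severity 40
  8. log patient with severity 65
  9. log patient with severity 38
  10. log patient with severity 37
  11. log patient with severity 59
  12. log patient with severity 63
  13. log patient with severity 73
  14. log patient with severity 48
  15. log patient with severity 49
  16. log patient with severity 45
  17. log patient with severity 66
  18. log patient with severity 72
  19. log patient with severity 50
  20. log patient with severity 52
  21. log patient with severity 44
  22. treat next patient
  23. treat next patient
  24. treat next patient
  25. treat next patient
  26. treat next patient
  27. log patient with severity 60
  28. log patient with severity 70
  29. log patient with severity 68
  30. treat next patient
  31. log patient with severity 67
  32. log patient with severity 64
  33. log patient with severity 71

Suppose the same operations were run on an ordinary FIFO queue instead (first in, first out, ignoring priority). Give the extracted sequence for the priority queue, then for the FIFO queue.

insert 62 → {62}
insert 42 → {62, 42}
insert 46 → {62, 46, 42}
insert 56 → {62, 56, 46, 42}
insert 53 → {62, 56, 53, 46, 42}
insert 57 → {62, 57, 56, 53, 46, 42}
insert 40 → {62, 57, 56, 53, 46, 42, 40}
insert 65 → {65, 62, 57, 56, 53, 46, 42, 40}
insert 38 → {65, 62, 57, 56, 53, 46, 42, 40, 38}
insert 37 → {65, 62, 57, 56, 53, 46, 42, 40, 38, 37}
insert 59 → {65, 62, 59, 57, 56, 53, 46, 42, 40, 38, 37}
insert 63 → {65, 63, 62, 59, 57, 56, 53, 46, 42, 40, 38, 37}
insert 73 → {73, 65, 63, 62, 59, 57, 56, 53, 46, 42, 40, 38, 37}
insert 48 → {73, 65, 63, 62, 59, 57, 56, 53, 48, 46, 42, 40, 38, 37}
insert 49 → {73, 65, 63, 62, 59, 57, 56, 53, 49, 48, 46, 42, 40, 38, 37}
insert 45 → {73, 65, 63, 62, 59, 57, 56, 53, 49, 48, 46, 45, 42, 40, 38, 37}
insert 66 → {73, 66, 65, 63, 62, 59, 57, 56, 53, 49, 48, 46, 45, 42, 40, 38, 37}
insert 72 → {73, 72, 66, 65, 63, 62, 59, 57, 56, 53, 49, 48, 46, 45, 42, 40, 38, 37}
insert 50 → {73, 72, 66, 65, 63, 62, 59, 57, 56, 53, 50, 49, 48, 46, 45, 42, 40, 38, 37}
insert 52 → {73, 72, 66, 65, 63, 62, 59, 57, 56, 53, 52, 50, 49, 48, 46, 45, 42, 40, 38, 37}
insert 44 → {73, 72, 66, 65, 63, 62, 59, 57, 56, 53, 52, 50, 49, 48, 46, 45, 44, 42, 40, 38, 37}
treat next patient → 73; now {72, 66, 65, 63, 62, 59, 57, 56, 53, 52, 50, 49, 48, 46, 45, 44, 42, 40, 38, 37}
treat next patient → 72; now {66, 65, 63, 62, 59, 57, 56, 53, 52, 50, 49, 48, 46, 45, 44, 42, 40, 38, 37}
treat next patient → 66; now {65, 63, 62, 59, 57, 56, 53, 52, 50, 49, 48, 46, 45, 44, 42, 40, 38, 37}
treat next patient → 65; now {63, 62, 59, 57, 56, 53, 52, 50, 49, 48, 46, 45, 44, 42, 40, 38, 37}
treat next patient → 63; now {62, 59, 57, 56, 53, 52, 50, 49, 48, 46, 45, 44, 42, 40, 38, 37}
insert 60 → {62, 60, 59, 57, 56, 53, 52, 50, 49, 48, 46, 45, 44, 42, 40, 38, 37}
insert 70 → {70, 62, 60, 59, 57, 56, 53, 52, 50, 49, 48, 46, 45, 44, 42, 40, 38, 37}
insert 68 → {70, 68, 62, 60, 59, 57, 56, 53, 52, 50, 49, 48, 46, 45, 44, 42, 40, 38, 37}
treat next patient → 70; now {68, 62, 60, 59, 57, 56, 53, 52, 50, 49, 48, 46, 45, 44, 42, 40, 38, 37}
insert 67 → {68, 67, 62, 60, 59, 57, 56, 53, 52, 50, 49, 48, 46, 45, 44, 42, 40, 38, 37}
insert 64 → {68, 67, 64, 62, 60, 59, 57, 56, 53, 52, 50, 49, 48, 46, 45, 44, 42, 40, 38, 37}
insert 71 → {71, 68, 67, 64, 62, 60, 59, 57, 56, 53, 52, 50, 49, 48, 46, 45, 44, 42, 40, 38, 37}

priority queue: 73, 72, 66, 65, 63, 70; FIFO queue: [62, 42, 46, 56, 53, 57]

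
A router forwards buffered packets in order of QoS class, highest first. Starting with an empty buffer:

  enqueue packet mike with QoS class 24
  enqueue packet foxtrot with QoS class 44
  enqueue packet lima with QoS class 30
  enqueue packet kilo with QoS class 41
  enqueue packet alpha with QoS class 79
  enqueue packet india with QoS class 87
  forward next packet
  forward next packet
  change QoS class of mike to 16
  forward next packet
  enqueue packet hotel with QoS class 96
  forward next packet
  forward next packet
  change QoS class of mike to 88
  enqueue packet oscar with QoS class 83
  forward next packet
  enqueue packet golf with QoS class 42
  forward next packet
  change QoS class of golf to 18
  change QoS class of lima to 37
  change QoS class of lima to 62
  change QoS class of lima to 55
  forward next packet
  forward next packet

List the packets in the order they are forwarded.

india → alpha → foxtrot → hotel → kilo → mike → oscar → lima → golf

add mike (QoS class 24) → {mike:24}
add foxtrot (QoS class 44) → {foxtrot:44, mike:24}
add lima (QoS class 30) → {foxtrot:44, lima:30, mike:24}
add kilo (QoS class 41) → {foxtrot:44, kilo:41, lima:30, mike:24}
add alpha (QoS class 79) → {alpha:79, foxtrot:44, kilo:41, lima:30, mike:24}
add india (QoS class 87) → {india:87, alpha:79, foxtrot:44, kilo:41, lima:30, mike:24}
forward next packet → india; now {alpha:79, foxtrot:44, kilo:41, lima:30, mike:24}
forward next packet → alpha; now {foxtrot:44, kilo:41, lima:30, mike:24}
update mike to QoS class 16 → {foxtrot:44, kilo:41, lima:30, mike:16}
forward next packet → foxtrot; now {kilo:41, lima:30, mike:16}
add hotel (QoS class 96) → {hotel:96, kilo:41, lima:30, mike:16}
forward next packet → hotel; now {kilo:41, lima:30, mike:16}
forward next packet → kilo; now {lima:30, mike:16}
update mike to QoS class 88 → {mike:88, lima:30}
add oscar (QoS class 83) → {mike:88, oscar:83, lima:30}
forward next packet → mike; now {oscar:83, lima:30}
add golf (QoS class 42) → {oscar:83, golf:42, lima:30}
forward next packet → oscar; now {golf:42, lima:30}
update golf to QoS class 18 → {lima:30, golf:18}
update lima to QoS class 37 → {lima:37, golf:18}
update lima to QoS class 62 → {lima:62, golf:18}
update lima to QoS class 55 → {lima:55, golf:18}
forward next packet → lima; now {golf:18}
forward next packet → golf; now {}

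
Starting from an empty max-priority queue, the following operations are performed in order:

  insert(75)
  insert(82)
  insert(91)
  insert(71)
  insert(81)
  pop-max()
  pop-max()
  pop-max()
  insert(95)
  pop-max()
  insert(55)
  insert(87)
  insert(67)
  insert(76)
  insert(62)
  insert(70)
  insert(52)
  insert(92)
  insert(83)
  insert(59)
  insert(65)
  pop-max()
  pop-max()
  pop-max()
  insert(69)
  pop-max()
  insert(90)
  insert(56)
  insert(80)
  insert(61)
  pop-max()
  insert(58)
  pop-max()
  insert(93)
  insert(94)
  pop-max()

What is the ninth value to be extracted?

insert 75 → {75}
insert 82 → {82, 75}
insert 91 → {91, 82, 75}
insert 71 → {91, 82, 75, 71}
insert 81 → {91, 82, 81, 75, 71}
pop-max → 91; now {82, 81, 75, 71}
pop-max → 82; now {81, 75, 71}
pop-max → 81; now {75, 71}
insert 95 → {95, 75, 71}
pop-max → 95; now {75, 71}
insert 55 → {75, 71, 55}
insert 87 → {87, 75, 71, 55}
insert 67 → {87, 75, 71, 67, 55}
insert 76 → {87, 76, 75, 71, 67, 55}
insert 62 → {87, 76, 75, 71, 67, 62, 55}
insert 70 → {87, 76, 75, 71, 70, 67, 62, 55}
insert 52 → {87, 76, 75, 71, 70, 67, 62, 55, 52}
insert 92 → {92, 87, 76, 75, 71, 70, 67, 62, 55, 52}
insert 83 → {92, 87, 83, 76, 75, 71, 70, 67, 62, 55, 52}
insert 59 → {92, 87, 83, 76, 75, 71, 70, 67, 62, 59, 55, 52}
insert 65 → {92, 87, 83, 76, 75, 71, 70, 67, 65, 62, 59, 55, 52}
pop-max → 92; now {87, 83, 76, 75, 71, 70, 67, 65, 62, 59, 55, 52}
pop-max → 87; now {83, 76, 75, 71, 70, 67, 65, 62, 59, 55, 52}
pop-max → 83; now {76, 75, 71, 70, 67, 65, 62, 59, 55, 52}
insert 69 → {76, 75, 71, 70, 69, 67, 65, 62, 59, 55, 52}
pop-max → 76; now {75, 71, 70, 69, 67, 65, 62, 59, 55, 52}
insert 90 → {90, 75, 71, 70, 69, 67, 65, 62, 59, 55, 52}
insert 56 → {90, 75, 71, 70, 69, 67, 65, 62, 59, 56, 55, 52}
insert 80 → {90, 80, 75, 71, 70, 69, 67, 65, 62, 59, 56, 55, 52}
insert 61 → {90, 80, 75, 71, 70, 69, 67, 65, 62, 61, 59, 56, 55, 52}
pop-max → 90; now {80, 75, 71, 70, 69, 67, 65, 62, 61, 59, 56, 55, 52}
insert 58 → {80, 75, 71, 70, 69, 67, 65, 62, 61, 59, 58, 56, 55, 52}
pop-max → 80; now {75, 71, 70, 69, 67, 65, 62, 61, 59, 58, 56, 55, 52}
insert 93 → {93, 75, 71, 70, 69, 67, 65, 62, 61, 59, 58, 56, 55, 52}
insert 94 → {94, 93, 75, 71, 70, 69, 67, 65, 62, 61, 59, 58, 56, 55, 52}
pop-max → 94; now {93, 75, 71, 70, 69, 67, 65, 62, 61, 59, 58, 56, 55, 52}

90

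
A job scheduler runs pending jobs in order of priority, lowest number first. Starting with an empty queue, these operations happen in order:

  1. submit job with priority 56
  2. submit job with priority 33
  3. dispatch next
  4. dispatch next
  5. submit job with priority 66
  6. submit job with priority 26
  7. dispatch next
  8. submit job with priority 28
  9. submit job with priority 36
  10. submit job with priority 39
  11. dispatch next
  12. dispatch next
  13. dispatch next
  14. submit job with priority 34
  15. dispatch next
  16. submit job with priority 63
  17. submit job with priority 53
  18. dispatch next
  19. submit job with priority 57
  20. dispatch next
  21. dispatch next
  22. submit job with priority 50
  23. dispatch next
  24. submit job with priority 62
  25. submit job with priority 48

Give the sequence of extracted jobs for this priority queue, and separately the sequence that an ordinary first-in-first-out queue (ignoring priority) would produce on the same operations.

priority queue: 33, 56, 26, 28, 36, 39, 34, 53, 57, 63, 50; FIFO queue: 56 → 33 → 66 → 26 → 28 → 36 → 39 → 34 → 63 → 53 → 57

insert 56 → {56}
insert 33 → {33, 56}
dispatch next → 33; now {56}
dispatch next → 56; now {}
insert 66 → {66}
insert 26 → {26, 66}
dispatch next → 26; now {66}
insert 28 → {28, 66}
insert 36 → {28, 36, 66}
insert 39 → {28, 36, 39, 66}
dispatch next → 28; now {36, 39, 66}
dispatch next → 36; now {39, 66}
dispatch next → 39; now {66}
insert 34 → {34, 66}
dispatch next → 34; now {66}
insert 63 → {63, 66}
insert 53 → {53, 63, 66}
dispatch next → 53; now {63, 66}
insert 57 → {57, 63, 66}
dispatch next → 57; now {63, 66}
dispatch next → 63; now {66}
insert 50 → {50, 66}
dispatch next → 50; now {66}
insert 62 → {62, 66}
insert 48 → {48, 62, 66}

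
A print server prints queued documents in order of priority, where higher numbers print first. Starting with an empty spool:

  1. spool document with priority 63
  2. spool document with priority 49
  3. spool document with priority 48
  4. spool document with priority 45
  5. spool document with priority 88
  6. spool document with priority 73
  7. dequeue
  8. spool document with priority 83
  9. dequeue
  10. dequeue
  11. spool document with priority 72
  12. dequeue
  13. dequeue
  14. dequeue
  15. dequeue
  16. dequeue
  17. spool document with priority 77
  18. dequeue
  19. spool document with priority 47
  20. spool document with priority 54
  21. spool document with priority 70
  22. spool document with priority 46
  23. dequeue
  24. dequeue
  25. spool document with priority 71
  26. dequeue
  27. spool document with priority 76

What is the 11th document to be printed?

54

insert 63 → {63}
insert 49 → {63, 49}
insert 48 → {63, 49, 48}
insert 45 → {63, 49, 48, 45}
insert 88 → {88, 63, 49, 48, 45}
insert 73 → {88, 73, 63, 49, 48, 45}
dequeue → 88; now {73, 63, 49, 48, 45}
insert 83 → {83, 73, 63, 49, 48, 45}
dequeue → 83; now {73, 63, 49, 48, 45}
dequeue → 73; now {63, 49, 48, 45}
insert 72 → {72, 63, 49, 48, 45}
dequeue → 72; now {63, 49, 48, 45}
dequeue → 63; now {49, 48, 45}
dequeue → 49; now {48, 45}
dequeue → 48; now {45}
dequeue → 45; now {}
insert 77 → {77}
dequeue → 77; now {}
insert 47 → {47}
insert 54 → {54, 47}
insert 70 → {70, 54, 47}
insert 46 → {70, 54, 47, 46}
dequeue → 70; now {54, 47, 46}
dequeue → 54; now {47, 46}
insert 71 → {71, 47, 46}
dequeue → 71; now {47, 46}
insert 76 → {76, 47, 46}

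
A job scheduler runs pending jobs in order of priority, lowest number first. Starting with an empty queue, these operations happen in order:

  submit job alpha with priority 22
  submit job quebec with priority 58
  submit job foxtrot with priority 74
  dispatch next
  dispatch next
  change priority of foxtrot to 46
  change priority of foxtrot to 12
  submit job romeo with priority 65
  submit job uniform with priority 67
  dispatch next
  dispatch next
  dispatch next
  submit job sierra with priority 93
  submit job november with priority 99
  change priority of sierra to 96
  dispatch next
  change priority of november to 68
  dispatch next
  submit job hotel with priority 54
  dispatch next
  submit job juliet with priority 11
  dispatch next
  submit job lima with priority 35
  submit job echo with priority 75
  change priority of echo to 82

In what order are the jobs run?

alpha → quebec → foxtrot → romeo → uniform → sierra → november → hotel → juliet

add alpha (priority 22) → {alpha:22}
add quebec (priority 58) → {alpha:22, quebec:58}
add foxtrot (priority 74) → {alpha:22, quebec:58, foxtrot:74}
dispatch next → alpha; now {quebec:58, foxtrot:74}
dispatch next → quebec; now {foxtrot:74}
update foxtrot to priority 46 → {foxtrot:46}
update foxtrot to priority 12 → {foxtrot:12}
add romeo (priority 65) → {foxtrot:12, romeo:65}
add uniform (priority 67) → {foxtrot:12, romeo:65, uniform:67}
dispatch next → foxtrot; now {romeo:65, uniform:67}
dispatch next → romeo; now {uniform:67}
dispatch next → uniform; now {}
add sierra (priority 93) → {sierra:93}
add november (priority 99) → {sierra:93, november:99}
update sierra to priority 96 → {sierra:96, november:99}
dispatch next → sierra; now {november:99}
update november to priority 68 → {november:68}
dispatch next → november; now {}
add hotel (priority 54) → {hotel:54}
dispatch next → hotel; now {}
add juliet (priority 11) → {juliet:11}
dispatch next → juliet; now {}
add lima (priority 35) → {lima:35}
add echo (priority 75) → {lima:35, echo:75}
update echo to priority 82 → {lima:35, echo:82}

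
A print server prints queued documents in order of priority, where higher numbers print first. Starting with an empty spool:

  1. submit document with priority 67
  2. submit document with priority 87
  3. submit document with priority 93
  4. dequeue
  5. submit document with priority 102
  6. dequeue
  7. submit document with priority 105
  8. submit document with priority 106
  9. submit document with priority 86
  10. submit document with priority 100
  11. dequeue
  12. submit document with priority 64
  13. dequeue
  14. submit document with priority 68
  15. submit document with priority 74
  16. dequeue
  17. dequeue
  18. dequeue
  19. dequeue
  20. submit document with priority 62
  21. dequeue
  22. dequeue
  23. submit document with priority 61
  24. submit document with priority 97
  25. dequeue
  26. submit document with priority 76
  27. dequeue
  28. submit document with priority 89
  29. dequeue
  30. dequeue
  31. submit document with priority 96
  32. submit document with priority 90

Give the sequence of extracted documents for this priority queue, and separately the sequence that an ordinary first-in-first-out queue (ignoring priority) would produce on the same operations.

priority queue: [93, 102, 106, 105, 100, 87, 86, 74, 68, 67, 97, 76, 89, 64]; FIFO queue: 67 → 87 → 93 → 102 → 105 → 106 → 86 → 100 → 64 → 68 → 74 → 62 → 61 → 97

insert 67 → {67}
insert 87 → {87, 67}
insert 93 → {93, 87, 67}
dequeue → 93; now {87, 67}
insert 102 → {102, 87, 67}
dequeue → 102; now {87, 67}
insert 105 → {105, 87, 67}
insert 106 → {106, 105, 87, 67}
insert 86 → {106, 105, 87, 86, 67}
insert 100 → {106, 105, 100, 87, 86, 67}
dequeue → 106; now {105, 100, 87, 86, 67}
insert 64 → {105, 100, 87, 86, 67, 64}
dequeue → 105; now {100, 87, 86, 67, 64}
insert 68 → {100, 87, 86, 68, 67, 64}
insert 74 → {100, 87, 86, 74, 68, 67, 64}
dequeue → 100; now {87, 86, 74, 68, 67, 64}
dequeue → 87; now {86, 74, 68, 67, 64}
dequeue → 86; now {74, 68, 67, 64}
dequeue → 74; now {68, 67, 64}
insert 62 → {68, 67, 64, 62}
dequeue → 68; now {67, 64, 62}
dequeue → 67; now {64, 62}
insert 61 → {64, 62, 61}
insert 97 → {97, 64, 62, 61}
dequeue → 97; now {64, 62, 61}
insert 76 → {76, 64, 62, 61}
dequeue → 76; now {64, 62, 61}
insert 89 → {89, 64, 62, 61}
dequeue → 89; now {64, 62, 61}
dequeue → 64; now {62, 61}
insert 96 → {96, 62, 61}
insert 90 → {96, 90, 62, 61}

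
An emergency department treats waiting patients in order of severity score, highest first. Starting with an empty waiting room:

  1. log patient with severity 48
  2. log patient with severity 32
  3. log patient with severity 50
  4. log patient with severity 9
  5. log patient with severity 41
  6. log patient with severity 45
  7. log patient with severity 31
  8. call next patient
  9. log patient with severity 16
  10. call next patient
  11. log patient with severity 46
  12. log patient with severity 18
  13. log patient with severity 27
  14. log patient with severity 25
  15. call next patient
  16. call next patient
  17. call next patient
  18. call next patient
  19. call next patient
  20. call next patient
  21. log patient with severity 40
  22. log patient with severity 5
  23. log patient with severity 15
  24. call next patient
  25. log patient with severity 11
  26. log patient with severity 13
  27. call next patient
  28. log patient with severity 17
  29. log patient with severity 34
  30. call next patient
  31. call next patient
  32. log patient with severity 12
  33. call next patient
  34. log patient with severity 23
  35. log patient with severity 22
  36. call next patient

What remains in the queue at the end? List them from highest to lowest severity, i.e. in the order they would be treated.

insert 48 → {48}
insert 32 → {48, 32}
insert 50 → {50, 48, 32}
insert 9 → {50, 48, 32, 9}
insert 41 → {50, 48, 41, 32, 9}
insert 45 → {50, 48, 45, 41, 32, 9}
insert 31 → {50, 48, 45, 41, 32, 31, 9}
call next patient → 50; now {48, 45, 41, 32, 31, 9}
insert 16 → {48, 45, 41, 32, 31, 16, 9}
call next patient → 48; now {45, 41, 32, 31, 16, 9}
insert 46 → {46, 45, 41, 32, 31, 16, 9}
insert 18 → {46, 45, 41, 32, 31, 18, 16, 9}
insert 27 → {46, 45, 41, 32, 31, 27, 18, 16, 9}
insert 25 → {46, 45, 41, 32, 31, 27, 25, 18, 16, 9}
call next patient → 46; now {45, 41, 32, 31, 27, 25, 18, 16, 9}
call next patient → 45; now {41, 32, 31, 27, 25, 18, 16, 9}
call next patient → 41; now {32, 31, 27, 25, 18, 16, 9}
call next patient → 32; now {31, 27, 25, 18, 16, 9}
call next patient → 31; now {27, 25, 18, 16, 9}
call next patient → 27; now {25, 18, 16, 9}
insert 40 → {40, 25, 18, 16, 9}
insert 5 → {40, 25, 18, 16, 9, 5}
insert 15 → {40, 25, 18, 16, 15, 9, 5}
call next patient → 40; now {25, 18, 16, 15, 9, 5}
insert 11 → {25, 18, 16, 15, 11, 9, 5}
insert 13 → {25, 18, 16, 15, 13, 11, 9, 5}
call next patient → 25; now {18, 16, 15, 13, 11, 9, 5}
insert 17 → {18, 17, 16, 15, 13, 11, 9, 5}
insert 34 → {34, 18, 17, 16, 15, 13, 11, 9, 5}
call next patient → 34; now {18, 17, 16, 15, 13, 11, 9, 5}
call next patient → 18; now {17, 16, 15, 13, 11, 9, 5}
insert 12 → {17, 16, 15, 13, 12, 11, 9, 5}
call next patient → 17; now {16, 15, 13, 12, 11, 9, 5}
insert 23 → {23, 16, 15, 13, 12, 11, 9, 5}
insert 22 → {23, 22, 16, 15, 13, 12, 11, 9, 5}
call next patient → 23; now {22, 16, 15, 13, 12, 11, 9, 5}

22 → 16 → 15 → 13 → 12 → 11 → 9 → 5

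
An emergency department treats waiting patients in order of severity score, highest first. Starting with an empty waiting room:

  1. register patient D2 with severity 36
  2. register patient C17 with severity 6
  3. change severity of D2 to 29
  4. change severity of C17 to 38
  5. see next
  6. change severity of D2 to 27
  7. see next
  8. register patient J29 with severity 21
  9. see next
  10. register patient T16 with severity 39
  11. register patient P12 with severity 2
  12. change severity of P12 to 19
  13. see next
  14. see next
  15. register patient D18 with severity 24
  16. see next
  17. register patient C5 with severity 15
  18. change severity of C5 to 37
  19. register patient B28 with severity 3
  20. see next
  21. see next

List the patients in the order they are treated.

add D2 (severity 36) → {D2:36}
add C17 (severity 6) → {D2:36, C17:6}
update D2 to severity 29 → {D2:29, C17:6}
update C17 to severity 38 → {C17:38, D2:29}
see next → C17; now {D2:29}
update D2 to severity 27 → {D2:27}
see next → D2; now {}
add J29 (severity 21) → {J29:21}
see next → J29; now {}
add T16 (severity 39) → {T16:39}
add P12 (severity 2) → {T16:39, P12:2}
update P12 to severity 19 → {T16:39, P12:19}
see next → T16; now {P12:19}
see next → P12; now {}
add D18 (severity 24) → {D18:24}
see next → D18; now {}
add C5 (severity 15) → {C5:15}
update C5 to severity 37 → {C5:37}
add B28 (severity 3) → {C5:37, B28:3}
see next → C5; now {B28:3}
see next → B28; now {}

[C17, D2, J29, T16, P12, D18, C5, B28]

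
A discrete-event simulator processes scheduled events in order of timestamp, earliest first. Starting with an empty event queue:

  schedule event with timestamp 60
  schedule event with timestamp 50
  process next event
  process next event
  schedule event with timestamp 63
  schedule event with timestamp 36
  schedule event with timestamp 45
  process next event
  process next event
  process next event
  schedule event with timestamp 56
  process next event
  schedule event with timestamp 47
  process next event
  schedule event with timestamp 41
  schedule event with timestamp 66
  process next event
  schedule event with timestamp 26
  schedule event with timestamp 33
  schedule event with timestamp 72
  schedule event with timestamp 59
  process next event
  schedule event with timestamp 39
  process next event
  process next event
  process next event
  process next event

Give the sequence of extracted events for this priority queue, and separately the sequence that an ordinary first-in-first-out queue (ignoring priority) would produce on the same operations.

insert 60 → {60}
insert 50 → {50, 60}
process next event → 50; now {60}
process next event → 60; now {}
insert 63 → {63}
insert 36 → {36, 63}
insert 45 → {36, 45, 63}
process next event → 36; now {45, 63}
process next event → 45; now {63}
process next event → 63; now {}
insert 56 → {56}
process next event → 56; now {}
insert 47 → {47}
process next event → 47; now {}
insert 41 → {41}
insert 66 → {41, 66}
process next event → 41; now {66}
insert 26 → {26, 66}
insert 33 → {26, 33, 66}
insert 72 → {26, 33, 66, 72}
insert 59 → {26, 33, 59, 66, 72}
process next event → 26; now {33, 59, 66, 72}
insert 39 → {33, 39, 59, 66, 72}
process next event → 33; now {39, 59, 66, 72}
process next event → 39; now {59, 66, 72}
process next event → 59; now {66, 72}
process next event → 66; now {72}

priority queue: [50, 60, 36, 45, 63, 56, 47, 41, 26, 33, 39, 59, 66]; FIFO queue: [60, 50, 63, 36, 45, 56, 47, 41, 66, 26, 33, 72, 59]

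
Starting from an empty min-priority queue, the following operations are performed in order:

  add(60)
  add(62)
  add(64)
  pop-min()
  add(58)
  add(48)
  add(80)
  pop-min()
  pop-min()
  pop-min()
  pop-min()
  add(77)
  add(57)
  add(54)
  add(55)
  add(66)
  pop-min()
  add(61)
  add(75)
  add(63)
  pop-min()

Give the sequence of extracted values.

60 → 48 → 58 → 62 → 64 → 54 → 55

insert 60 → {60}
insert 62 → {60, 62}
insert 64 → {60, 62, 64}
pop-min → 60; now {62, 64}
insert 58 → {58, 62, 64}
insert 48 → {48, 58, 62, 64}
insert 80 → {48, 58, 62, 64, 80}
pop-min → 48; now {58, 62, 64, 80}
pop-min → 58; now {62, 64, 80}
pop-min → 62; now {64, 80}
pop-min → 64; now {80}
insert 77 → {77, 80}
insert 57 → {57, 77, 80}
insert 54 → {54, 57, 77, 80}
insert 55 → {54, 55, 57, 77, 80}
insert 66 → {54, 55, 57, 66, 77, 80}
pop-min → 54; now {55, 57, 66, 77, 80}
insert 61 → {55, 57, 61, 66, 77, 80}
insert 75 → {55, 57, 61, 66, 75, 77, 80}
insert 63 → {55, 57, 61, 63, 66, 75, 77, 80}
pop-min → 55; now {57, 61, 63, 66, 75, 77, 80}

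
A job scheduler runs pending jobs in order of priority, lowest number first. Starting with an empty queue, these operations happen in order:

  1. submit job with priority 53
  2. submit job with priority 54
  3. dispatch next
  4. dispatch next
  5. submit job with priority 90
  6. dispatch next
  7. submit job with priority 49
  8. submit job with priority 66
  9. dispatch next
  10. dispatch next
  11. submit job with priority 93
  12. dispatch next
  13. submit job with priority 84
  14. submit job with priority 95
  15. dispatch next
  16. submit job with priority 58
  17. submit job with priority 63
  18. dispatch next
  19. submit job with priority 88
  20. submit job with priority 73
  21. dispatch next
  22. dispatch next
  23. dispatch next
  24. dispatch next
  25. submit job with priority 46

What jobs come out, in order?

53 → 54 → 90 → 49 → 66 → 93 → 84 → 58 → 63 → 73 → 88 → 95

insert 53 → {53}
insert 54 → {53, 54}
dispatch next → 53; now {54}
dispatch next → 54; now {}
insert 90 → {90}
dispatch next → 90; now {}
insert 49 → {49}
insert 66 → {49, 66}
dispatch next → 49; now {66}
dispatch next → 66; now {}
insert 93 → {93}
dispatch next → 93; now {}
insert 84 → {84}
insert 95 → {84, 95}
dispatch next → 84; now {95}
insert 58 → {58, 95}
insert 63 → {58, 63, 95}
dispatch next → 58; now {63, 95}
insert 88 → {63, 88, 95}
insert 73 → {63, 73, 88, 95}
dispatch next → 63; now {73, 88, 95}
dispatch next → 73; now {88, 95}
dispatch next → 88; now {95}
dispatch next → 95; now {}
insert 46 → {46}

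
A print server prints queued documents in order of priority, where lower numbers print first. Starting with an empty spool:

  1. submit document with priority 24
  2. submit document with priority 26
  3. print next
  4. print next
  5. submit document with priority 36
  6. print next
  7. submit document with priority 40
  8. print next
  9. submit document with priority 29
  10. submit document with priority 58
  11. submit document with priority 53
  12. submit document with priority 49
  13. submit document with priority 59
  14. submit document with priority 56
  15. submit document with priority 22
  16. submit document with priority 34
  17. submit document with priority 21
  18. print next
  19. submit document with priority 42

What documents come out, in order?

24 → 26 → 36 → 40 → 21

insert 24 → {24}
insert 26 → {24, 26}
print next → 24; now {26}
print next → 26; now {}
insert 36 → {36}
print next → 36; now {}
insert 40 → {40}
print next → 40; now {}
insert 29 → {29}
insert 58 → {29, 58}
insert 53 → {29, 53, 58}
insert 49 → {29, 49, 53, 58}
insert 59 → {29, 49, 53, 58, 59}
insert 56 → {29, 49, 53, 56, 58, 59}
insert 22 → {22, 29, 49, 53, 56, 58, 59}
insert 34 → {22, 29, 34, 49, 53, 56, 58, 59}
insert 21 → {21, 22, 29, 34, 49, 53, 56, 58, 59}
print next → 21; now {22, 29, 34, 49, 53, 56, 58, 59}
insert 42 → {22, 29, 34, 42, 49, 53, 56, 58, 59}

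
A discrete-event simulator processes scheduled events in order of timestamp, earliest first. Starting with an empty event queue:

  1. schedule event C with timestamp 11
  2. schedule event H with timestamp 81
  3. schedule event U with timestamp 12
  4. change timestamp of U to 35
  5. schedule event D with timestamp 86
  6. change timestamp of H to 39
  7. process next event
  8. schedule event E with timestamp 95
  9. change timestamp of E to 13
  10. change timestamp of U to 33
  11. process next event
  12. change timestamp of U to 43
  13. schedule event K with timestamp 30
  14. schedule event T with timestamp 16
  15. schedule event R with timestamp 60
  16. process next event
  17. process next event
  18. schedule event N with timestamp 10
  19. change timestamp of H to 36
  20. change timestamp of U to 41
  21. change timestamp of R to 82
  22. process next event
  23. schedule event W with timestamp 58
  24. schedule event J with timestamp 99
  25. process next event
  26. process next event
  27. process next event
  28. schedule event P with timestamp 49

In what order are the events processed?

C, E, T, K, N, H, U, W

add C (timestamp 11) → {C:11}
add H (timestamp 81) → {C:11, H:81}
add U (timestamp 12) → {C:11, U:12, H:81}
update U to timestamp 35 → {C:11, U:35, H:81}
add D (timestamp 86) → {C:11, U:35, H:81, D:86}
update H to timestamp 39 → {C:11, U:35, H:39, D:86}
process next event → C; now {U:35, H:39, D:86}
add E (timestamp 95) → {U:35, H:39, D:86, E:95}
update E to timestamp 13 → {E:13, U:35, H:39, D:86}
update U to timestamp 33 → {E:13, U:33, H:39, D:86}
process next event → E; now {U:33, H:39, D:86}
update U to timestamp 43 → {H:39, U:43, D:86}
add K (timestamp 30) → {K:30, H:39, U:43, D:86}
add T (timestamp 16) → {T:16, K:30, H:39, U:43, D:86}
add R (timestamp 60) → {T:16, K:30, H:39, U:43, R:60, D:86}
process next event → T; now {K:30, H:39, U:43, R:60, D:86}
process next event → K; now {H:39, U:43, R:60, D:86}
add N (timestamp 10) → {N:10, H:39, U:43, R:60, D:86}
update H to timestamp 36 → {N:10, H:36, U:43, R:60, D:86}
update U to timestamp 41 → {N:10, H:36, U:41, R:60, D:86}
update R to timestamp 82 → {N:10, H:36, U:41, R:82, D:86}
process next event → N; now {H:36, U:41, R:82, D:86}
add W (timestamp 58) → {H:36, U:41, W:58, R:82, D:86}
add J (timestamp 99) → {H:36, U:41, W:58, R:82, D:86, J:99}
process next event → H; now {U:41, W:58, R:82, D:86, J:99}
process next event → U; now {W:58, R:82, D:86, J:99}
process next event → W; now {R:82, D:86, J:99}
add P (timestamp 49) → {P:49, R:82, D:86, J:99}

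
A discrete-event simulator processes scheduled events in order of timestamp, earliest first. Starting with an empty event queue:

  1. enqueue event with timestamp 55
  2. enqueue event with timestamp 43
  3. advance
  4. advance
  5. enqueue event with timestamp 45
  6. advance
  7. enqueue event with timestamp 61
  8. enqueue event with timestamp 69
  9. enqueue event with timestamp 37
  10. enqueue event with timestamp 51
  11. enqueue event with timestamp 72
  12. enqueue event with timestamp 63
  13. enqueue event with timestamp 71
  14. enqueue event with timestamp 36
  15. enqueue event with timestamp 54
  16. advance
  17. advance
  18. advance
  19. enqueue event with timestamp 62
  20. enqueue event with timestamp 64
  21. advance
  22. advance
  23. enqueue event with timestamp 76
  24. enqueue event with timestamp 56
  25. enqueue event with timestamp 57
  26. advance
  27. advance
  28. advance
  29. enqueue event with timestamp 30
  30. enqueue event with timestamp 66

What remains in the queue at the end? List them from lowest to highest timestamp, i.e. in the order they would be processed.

insert 55 → {55}
insert 43 → {43, 55}
advance → 43; now {55}
advance → 55; now {}
insert 45 → {45}
advance → 45; now {}
insert 61 → {61}
insert 69 → {61, 69}
insert 37 → {37, 61, 69}
insert 51 → {37, 51, 61, 69}
insert 72 → {37, 51, 61, 69, 72}
insert 63 → {37, 51, 61, 63, 69, 72}
insert 71 → {37, 51, 61, 63, 69, 71, 72}
insert 36 → {36, 37, 51, 61, 63, 69, 71, 72}
insert 54 → {36, 37, 51, 54, 61, 63, 69, 71, 72}
advance → 36; now {37, 51, 54, 61, 63, 69, 71, 72}
advance → 37; now {51, 54, 61, 63, 69, 71, 72}
advance → 51; now {54, 61, 63, 69, 71, 72}
insert 62 → {54, 61, 62, 63, 69, 71, 72}
insert 64 → {54, 61, 62, 63, 64, 69, 71, 72}
advance → 54; now {61, 62, 63, 64, 69, 71, 72}
advance → 61; now {62, 63, 64, 69, 71, 72}
insert 76 → {62, 63, 64, 69, 71, 72, 76}
insert 56 → {56, 62, 63, 64, 69, 71, 72, 76}
insert 57 → {56, 57, 62, 63, 64, 69, 71, 72, 76}
advance → 56; now {57, 62, 63, 64, 69, 71, 72, 76}
advance → 57; now {62, 63, 64, 69, 71, 72, 76}
advance → 62; now {63, 64, 69, 71, 72, 76}
insert 30 → {30, 63, 64, 69, 71, 72, 76}
insert 66 → {30, 63, 64, 66, 69, 71, 72, 76}

30 → 63 → 64 → 66 → 69 → 71 → 72 → 76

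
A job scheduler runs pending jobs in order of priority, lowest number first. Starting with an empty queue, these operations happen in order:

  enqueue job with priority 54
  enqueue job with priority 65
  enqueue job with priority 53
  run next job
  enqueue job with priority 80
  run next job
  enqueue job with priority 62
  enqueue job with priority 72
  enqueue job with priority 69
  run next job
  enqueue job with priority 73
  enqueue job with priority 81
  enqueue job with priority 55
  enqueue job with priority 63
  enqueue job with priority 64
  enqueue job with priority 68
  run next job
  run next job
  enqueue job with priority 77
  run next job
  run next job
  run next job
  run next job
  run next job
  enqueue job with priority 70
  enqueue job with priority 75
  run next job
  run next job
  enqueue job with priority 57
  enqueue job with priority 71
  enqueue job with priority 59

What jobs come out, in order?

insert 54 → {54}
insert 65 → {54, 65}
insert 53 → {53, 54, 65}
run next job → 53; now {54, 65}
insert 80 → {54, 65, 80}
run next job → 54; now {65, 80}
insert 62 → {62, 65, 80}
insert 72 → {62, 65, 72, 80}
insert 69 → {62, 65, 69, 72, 80}
run next job → 62; now {65, 69, 72, 80}
insert 73 → {65, 69, 72, 73, 80}
insert 81 → {65, 69, 72, 73, 80, 81}
insert 55 → {55, 65, 69, 72, 73, 80, 81}
insert 63 → {55, 63, 65, 69, 72, 73, 80, 81}
insert 64 → {55, 63, 64, 65, 69, 72, 73, 80, 81}
insert 68 → {55, 63, 64, 65, 68, 69, 72, 73, 80, 81}
run next job → 55; now {63, 64, 65, 68, 69, 72, 73, 80, 81}
run next job → 63; now {64, 65, 68, 69, 72, 73, 80, 81}
insert 77 → {64, 65, 68, 69, 72, 73, 77, 80, 81}
run next job → 64; now {65, 68, 69, 72, 73, 77, 80, 81}
run next job → 65; now {68, 69, 72, 73, 77, 80, 81}
run next job → 68; now {69, 72, 73, 77, 80, 81}
run next job → 69; now {72, 73, 77, 80, 81}
run next job → 72; now {73, 77, 80, 81}
insert 70 → {70, 73, 77, 80, 81}
insert 75 → {70, 73, 75, 77, 80, 81}
run next job → 70; now {73, 75, 77, 80, 81}
run next job → 73; now {75, 77, 80, 81}
insert 57 → {57, 75, 77, 80, 81}
insert 71 → {57, 71, 75, 77, 80, 81}
insert 59 → {57, 59, 71, 75, 77, 80, 81}

[53, 54, 62, 55, 63, 64, 65, 68, 69, 72, 70, 73]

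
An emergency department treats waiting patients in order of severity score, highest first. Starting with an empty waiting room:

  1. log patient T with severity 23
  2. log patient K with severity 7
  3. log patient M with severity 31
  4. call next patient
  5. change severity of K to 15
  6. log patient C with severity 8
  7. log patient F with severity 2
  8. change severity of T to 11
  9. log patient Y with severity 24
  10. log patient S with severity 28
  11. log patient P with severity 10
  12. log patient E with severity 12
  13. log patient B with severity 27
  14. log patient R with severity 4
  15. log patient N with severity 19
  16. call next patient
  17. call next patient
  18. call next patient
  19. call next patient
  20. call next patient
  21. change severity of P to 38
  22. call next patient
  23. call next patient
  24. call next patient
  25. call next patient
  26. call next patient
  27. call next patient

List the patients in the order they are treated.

M, S, B, Y, N, K, P, E, T, C, R, F

add T (severity 23) → {T:23}
add K (severity 7) → {T:23, K:7}
add M (severity 31) → {M:31, T:23, K:7}
call next patient → M; now {T:23, K:7}
update K to severity 15 → {T:23, K:15}
add C (severity 8) → {T:23, K:15, C:8}
add F (severity 2) → {T:23, K:15, C:8, F:2}
update T to severity 11 → {K:15, T:11, C:8, F:2}
add Y (severity 24) → {Y:24, K:15, T:11, C:8, F:2}
add S (severity 28) → {S:28, Y:24, K:15, T:11, C:8, F:2}
add P (severity 10) → {S:28, Y:24, K:15, T:11, P:10, C:8, F:2}
add E (severity 12) → {S:28, Y:24, K:15, E:12, T:11, P:10, C:8, F:2}
add B (severity 27) → {S:28, B:27, Y:24, K:15, E:12, T:11, P:10, C:8, F:2}
add R (severity 4) → {S:28, B:27, Y:24, K:15, E:12, T:11, P:10, C:8, R:4, F:2}
add N (severity 19) → {S:28, B:27, Y:24, N:19, K:15, E:12, T:11, P:10, C:8, R:4, F:2}
call next patient → S; now {B:27, Y:24, N:19, K:15, E:12, T:11, P:10, C:8, R:4, F:2}
call next patient → B; now {Y:24, N:19, K:15, E:12, T:11, P:10, C:8, R:4, F:2}
call next patient → Y; now {N:19, K:15, E:12, T:11, P:10, C:8, R:4, F:2}
call next patient → N; now {K:15, E:12, T:11, P:10, C:8, R:4, F:2}
call next patient → K; now {E:12, T:11, P:10, C:8, R:4, F:2}
update P to severity 38 → {P:38, E:12, T:11, C:8, R:4, F:2}
call next patient → P; now {E:12, T:11, C:8, R:4, F:2}
call next patient → E; now {T:11, C:8, R:4, F:2}
call next patient → T; now {C:8, R:4, F:2}
call next patient → C; now {R:4, F:2}
call next patient → R; now {F:2}
call next patient → F; now {}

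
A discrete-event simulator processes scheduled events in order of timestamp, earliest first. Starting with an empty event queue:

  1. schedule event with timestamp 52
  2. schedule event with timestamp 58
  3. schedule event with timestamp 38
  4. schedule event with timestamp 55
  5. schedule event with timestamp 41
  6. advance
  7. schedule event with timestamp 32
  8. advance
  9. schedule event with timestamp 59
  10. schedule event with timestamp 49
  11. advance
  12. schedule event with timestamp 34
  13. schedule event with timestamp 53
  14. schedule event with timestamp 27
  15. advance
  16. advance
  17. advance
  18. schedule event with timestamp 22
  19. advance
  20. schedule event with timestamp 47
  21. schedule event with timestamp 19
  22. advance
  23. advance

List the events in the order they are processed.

insert 52 → {52}
insert 58 → {52, 58}
insert 38 → {38, 52, 58}
insert 55 → {38, 52, 55, 58}
insert 41 → {38, 41, 52, 55, 58}
advance → 38; now {41, 52, 55, 58}
insert 32 → {32, 41, 52, 55, 58}
advance → 32; now {41, 52, 55, 58}
insert 59 → {41, 52, 55, 58, 59}
insert 49 → {41, 49, 52, 55, 58, 59}
advance → 41; now {49, 52, 55, 58, 59}
insert 34 → {34, 49, 52, 55, 58, 59}
insert 53 → {34, 49, 52, 53, 55, 58, 59}
insert 27 → {27, 34, 49, 52, 53, 55, 58, 59}
advance → 27; now {34, 49, 52, 53, 55, 58, 59}
advance → 34; now {49, 52, 53, 55, 58, 59}
advance → 49; now {52, 53, 55, 58, 59}
insert 22 → {22, 52, 53, 55, 58, 59}
advance → 22; now {52, 53, 55, 58, 59}
insert 47 → {47, 52, 53, 55, 58, 59}
insert 19 → {19, 47, 52, 53, 55, 58, 59}
advance → 19; now {47, 52, 53, 55, 58, 59}
advance → 47; now {52, 53, 55, 58, 59}

38, 32, 41, 27, 34, 49, 22, 19, 47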